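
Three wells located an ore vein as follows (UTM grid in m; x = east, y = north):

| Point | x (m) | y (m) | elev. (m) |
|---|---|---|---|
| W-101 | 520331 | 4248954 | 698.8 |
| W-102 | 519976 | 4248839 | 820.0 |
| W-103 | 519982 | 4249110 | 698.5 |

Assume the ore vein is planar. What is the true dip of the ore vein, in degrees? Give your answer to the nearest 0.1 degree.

Let the plane be z = a·x + b·y + c.
W-102−W-101: −355a − 115b = 121.2;  W-103−W-101: −349a + 156b = −0.3.
Solving gives a = −0.19759, b = −0.44396.
Gradient magnitude |∇z| = √(a² + b²) = √(0.03904 + 0.19710) = 0.48595.
True dip = arctan(0.48595) = 25.9°, dipping toward NNE (azimuth ≈ 024°).

25.9°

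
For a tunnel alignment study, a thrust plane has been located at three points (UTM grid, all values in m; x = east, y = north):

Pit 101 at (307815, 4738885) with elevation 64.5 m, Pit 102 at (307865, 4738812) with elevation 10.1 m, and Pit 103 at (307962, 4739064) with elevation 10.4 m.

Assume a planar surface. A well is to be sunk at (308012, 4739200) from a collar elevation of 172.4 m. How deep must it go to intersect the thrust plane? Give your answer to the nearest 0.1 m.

Let the plane be z = a·x + b·y + c.
Pit 102−Pit 101: 50a − 73b = −54.4;  Pit 103−Pit 101: 147a + 179b = −54.1.
Solving gives a = −0.695437224, b = 0.268878614.
Then c = 64.5 − a·307815 − b·4738885 = −1060054.32.
At (308012, 4739200): z_contact = −214203.01 + 1274269.53 − 1060054.32 = 12.20 m.
Depth below ground = 172.4 − 12.20 = 160.2 m.

160.2 m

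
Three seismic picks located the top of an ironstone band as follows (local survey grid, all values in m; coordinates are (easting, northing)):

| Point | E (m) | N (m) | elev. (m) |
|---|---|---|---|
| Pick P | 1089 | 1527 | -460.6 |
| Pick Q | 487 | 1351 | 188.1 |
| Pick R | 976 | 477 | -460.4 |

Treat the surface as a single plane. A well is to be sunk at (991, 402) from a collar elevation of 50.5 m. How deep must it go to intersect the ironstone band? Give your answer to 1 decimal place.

536.6 m

Two edge vectors: Pick P→Pick Q = (-602, -176, 648.7), Pick P→Pick R = (-113, -1050, 0.2).
Normal n = (Pick P→Pick Q) × (Pick P→Pick R) = (681099.8, -73182.7, 612212).
So ∂z/∂E = −n_x/n_z = −1.112523 and ∂z/∂N = −n_y/n_z = 0.119538.
Intercept c from Pick P: -460.6 + 1211.54 − 182.53 = 568.40.
At (991, 402): z_contact = −1102.51 + 48.05 + 568.40 = -486.05 m.
Depth below ground = 50.5 − (-486.05) = 536.6 m.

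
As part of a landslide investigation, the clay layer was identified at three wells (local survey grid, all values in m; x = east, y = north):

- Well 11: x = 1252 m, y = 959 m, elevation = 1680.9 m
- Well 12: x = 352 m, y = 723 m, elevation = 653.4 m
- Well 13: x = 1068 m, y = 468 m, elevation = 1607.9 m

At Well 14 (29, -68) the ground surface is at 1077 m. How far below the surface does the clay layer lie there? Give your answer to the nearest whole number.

574 m

Two edge vectors: Well 11→Well 12 = (-900, -236, -1027.5), Well 11→Well 13 = (-184, -491, -73).
Normal n = (Well 11→Well 12) × (Well 11→Well 13) = (-487274.5, 123360, 398476).
So ∂z/∂x = −n_x/n_z = 1.22285 and ∂z/∂y = −n_y/n_z = −0.30958.
Intercept c from Well 11: 1680.9 − 1531.00 + 296.89 = 446.78.
At (29, -68): z_contact = 35.5 + 21.1 + 446.78 = 503.3 m.
Depth below ground = 1077 − 503.3 = 574 m.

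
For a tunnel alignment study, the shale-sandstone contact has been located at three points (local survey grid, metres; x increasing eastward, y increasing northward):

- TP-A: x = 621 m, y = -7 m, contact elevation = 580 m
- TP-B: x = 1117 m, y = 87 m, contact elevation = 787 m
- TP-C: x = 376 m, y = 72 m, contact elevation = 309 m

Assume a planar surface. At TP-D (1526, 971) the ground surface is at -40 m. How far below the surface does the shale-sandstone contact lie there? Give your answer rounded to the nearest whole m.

Two edge vectors: TP-A→TP-B = (496, 94, 207), TP-A→TP-C = (-245, 79, -271).
Normal n = (TP-A→TP-B) × (TP-A→TP-C) = (-41827, 83701, 62214).
So ∂z/∂x = −n_x/n_z = 0.67231 and ∂z/∂y = −n_y/n_z = −1.34537.
Intercept c from TP-A: 580 − 417.50 − 9.42 = 153.08.
At (1526, 971): z_contact = 1025.9 − 1306.4 + 153.08 = -127.3 m.
Depth below ground = -40 − (-127.3) = 87 m.

87 m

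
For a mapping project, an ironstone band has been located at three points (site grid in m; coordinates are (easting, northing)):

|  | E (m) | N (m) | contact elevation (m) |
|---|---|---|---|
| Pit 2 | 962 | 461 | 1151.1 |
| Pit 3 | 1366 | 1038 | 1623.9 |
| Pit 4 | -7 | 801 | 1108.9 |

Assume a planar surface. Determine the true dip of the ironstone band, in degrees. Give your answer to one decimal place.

34.5°

Let the plane be z = a·E + b·N + c.
Pit 3−Pit 2: 404a + 577b = 472.8;  Pit 4−Pit 2: −969a + 340b = −42.2.
Solving gives a = 0.26577, b = 0.63333.
Gradient magnitude |∇z| = √(a² + b²) = √(0.07063 + 0.40110) = 0.68683.
True dip = arctan(0.68683) = 34.5°, dipping toward SSW (azimuth ≈ 203°).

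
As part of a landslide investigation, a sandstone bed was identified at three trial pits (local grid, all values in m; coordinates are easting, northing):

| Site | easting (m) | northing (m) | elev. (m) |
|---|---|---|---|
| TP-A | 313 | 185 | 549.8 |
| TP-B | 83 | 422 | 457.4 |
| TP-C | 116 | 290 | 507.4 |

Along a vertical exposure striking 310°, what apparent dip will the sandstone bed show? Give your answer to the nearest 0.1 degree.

14.2°

Two edge vectors: TP-A→TP-B = (-230, 237, -92.4), TP-A→TP-C = (-197, 105, -42.4).
Normal n = (TP-A→TP-B) × (TP-A→TP-C) = (-346.8, 8450.8, 22539).
So ∂z/∂easting = −n_x/n_z = 0.01539 and ∂z/∂northing = −n_y/n_z = −0.37494.
Unit vector along 310° is (sin 310°, cos 310°) = (-0.7660, 0.6428).
Slope in that direction = a·(-0.7660) + b·(0.6428) = −0.25279.
Apparent dip = arctan|0.25279| = 14.2° (true dip is 20.6°, so apparent ≤ true as expected).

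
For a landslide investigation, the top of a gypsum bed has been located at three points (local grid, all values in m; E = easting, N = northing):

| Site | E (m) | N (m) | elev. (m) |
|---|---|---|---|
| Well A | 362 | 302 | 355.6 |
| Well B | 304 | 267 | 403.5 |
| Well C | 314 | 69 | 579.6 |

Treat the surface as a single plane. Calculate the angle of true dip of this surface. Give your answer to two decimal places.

Let the plane be z = a·E + b·N + c.
Well B−Well A: −58a − 35b = 47.9;  Well C−Well A: −48a − 233b = 224.
Solving gives a = −0.28061, b = −0.90357.
Gradient magnitude |∇z| = √(a² + b²) = √(0.07874 + 0.81643) = 0.94614.
True dip = arctan(0.94614) = 43.41°, dipping toward NNE (azimuth ≈ 017°).

43.41°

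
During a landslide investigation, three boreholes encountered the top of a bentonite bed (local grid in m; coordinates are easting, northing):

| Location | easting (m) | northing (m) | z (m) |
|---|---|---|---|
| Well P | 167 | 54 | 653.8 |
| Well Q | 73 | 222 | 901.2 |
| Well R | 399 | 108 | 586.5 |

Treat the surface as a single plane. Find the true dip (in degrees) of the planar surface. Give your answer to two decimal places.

52.16°

Let the plane be z = a·easting + b·northing + c.
Well Q−Well P: −94a + 168b = 247.4;  Well R−Well P: 232a + 54b = −67.3.
Solving gives a = −0.55993, b = 1.15933.
Gradient magnitude |∇z| = √(a² + b²) = √(0.31352 + 1.34404) = 1.28746.
True dip = arctan(1.28746) = 52.16°, dipping toward SSE (azimuth ≈ 154°).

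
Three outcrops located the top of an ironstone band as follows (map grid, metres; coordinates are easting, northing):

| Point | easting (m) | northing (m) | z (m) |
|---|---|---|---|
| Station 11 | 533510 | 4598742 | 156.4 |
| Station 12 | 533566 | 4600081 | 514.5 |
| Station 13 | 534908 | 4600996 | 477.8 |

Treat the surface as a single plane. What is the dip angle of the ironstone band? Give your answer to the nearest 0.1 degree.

Let the plane be z = a·easting + b·northing + c.
Station 12−Station 11: 56a + 1339b = 358.1;  Station 13−Station 11: 1398a + 2254b = 321.4.
Solving gives a = −0.21585, b = 0.27647.
Gradient magnitude |∇z| = √(a² + b²) = √(0.04659 + 0.07643) = 0.35075.
True dip = arctan(0.35075) = 19.3°, dipping toward SE (azimuth ≈ 142°).

19.3°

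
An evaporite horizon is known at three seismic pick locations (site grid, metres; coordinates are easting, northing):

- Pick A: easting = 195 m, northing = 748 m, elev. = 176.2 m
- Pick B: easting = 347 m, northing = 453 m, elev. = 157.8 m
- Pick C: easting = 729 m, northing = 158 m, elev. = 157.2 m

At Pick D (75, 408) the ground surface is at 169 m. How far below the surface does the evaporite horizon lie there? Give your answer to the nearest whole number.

37 m

Two edge vectors: Pick A→Pick B = (152, -295, -18.4), Pick A→Pick C = (534, -590, -19).
Normal n = (Pick A→Pick B) × (Pick A→Pick C) = (-5251, -6937.6, 67850).
So ∂z/∂easting = −n_x/n_z = 0.07739 and ∂z/∂northing = −n_y/n_z = 0.10225.
Intercept c from Pick A: 176.2 − 15.09 − 76.48 = 84.63.
At (75, 408): z_contact = 5.8 + 41.7 + 84.63 = 132.1 m.
Depth below ground = 169 − 132.1 = 37 m.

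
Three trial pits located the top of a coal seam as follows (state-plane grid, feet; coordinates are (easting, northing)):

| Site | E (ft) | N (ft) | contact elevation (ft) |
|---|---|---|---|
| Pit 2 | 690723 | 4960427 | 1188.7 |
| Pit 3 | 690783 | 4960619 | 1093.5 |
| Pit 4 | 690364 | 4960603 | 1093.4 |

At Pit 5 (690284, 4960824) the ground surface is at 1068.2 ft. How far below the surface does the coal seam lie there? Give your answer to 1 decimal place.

87.3 ft

Two edge vectors: Pit 2→Pit 3 = (60, 192, -95.2), Pit 2→Pit 4 = (-359, 176, -95.3).
Normal n = (Pit 2→Pit 3) × (Pit 2→Pit 4) = (-1542.4, 39894.8, 79488).
So ∂z/∂E = −n_x/n_z = 0.019404187 and ∂z/∂N = −n_y/n_z = −0.501897142.
Intercept c from Pit 2: 1188.7 − 13402.92 + 2489624.13 = 2477409.91.
At (690284, 4960824): z_contact = 13394.40 − 2489823.39 + 2477409.91 = 980.93 ft.
Depth below ground = 1068.2 − 980.93 = 87.3 ft.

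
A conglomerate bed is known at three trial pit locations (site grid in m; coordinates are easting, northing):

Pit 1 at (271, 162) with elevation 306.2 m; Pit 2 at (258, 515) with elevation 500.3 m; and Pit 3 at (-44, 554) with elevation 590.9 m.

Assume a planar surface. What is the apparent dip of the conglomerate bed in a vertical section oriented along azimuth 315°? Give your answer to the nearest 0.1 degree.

Let the plane be z = a·easting + b·northing + c.
Pit 2−Pit 1: −13a + 353b = 194.1;  Pit 3−Pit 1: −315a + 392b = 284.7.
Solving gives a = −0.23009, b = 0.54138.
Unit vector along 315° is (sin 315°, cos 315°) = (-0.7071, 0.7071).
Slope in that direction = a·(-0.7071) + b·(0.7071) = 0.54551.
Apparent dip = arctan|0.54551| = 28.6° (true dip is 30.5°, so apparent ≤ true as expected).

28.6°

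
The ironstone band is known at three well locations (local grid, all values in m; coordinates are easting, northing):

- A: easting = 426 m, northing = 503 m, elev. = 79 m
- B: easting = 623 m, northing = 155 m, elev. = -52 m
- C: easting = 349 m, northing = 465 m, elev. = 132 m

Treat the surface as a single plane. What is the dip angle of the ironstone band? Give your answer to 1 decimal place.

34.3°

Two edge vectors: A→B = (197, -348, -131), A→C = (-77, -38, 53).
Normal n = (A→B) × (A→C) = (-23422, -354, -34282).
So ∂z/∂easting = −n_x/n_z = −0.68322 and ∂z/∂northing = −n_y/n_z = −0.01033.
Gradient magnitude |∇z| = √(a² + b²) = √(0.46678 + 0.00011) = 0.68329.
True dip = arctan(0.68329) = 34.3°, dipping toward E (azimuth ≈ 089°).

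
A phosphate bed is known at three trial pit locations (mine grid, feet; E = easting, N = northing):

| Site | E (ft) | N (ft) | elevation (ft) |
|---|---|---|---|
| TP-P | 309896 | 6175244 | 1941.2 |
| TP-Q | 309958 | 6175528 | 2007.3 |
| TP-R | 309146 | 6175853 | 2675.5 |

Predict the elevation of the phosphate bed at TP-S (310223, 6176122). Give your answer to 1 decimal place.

2054.7 ft

Two edge vectors: TP-P→TP-Q = (62, 284, 66.1), TP-P→TP-R = (-750, 609, 734.3).
Normal n = (TP-P→TP-Q) × (TP-P→TP-R) = (168286.3, -95101.6, 250758).
So ∂z/∂E = −n_x/n_z = −0.671110393 and ∂z/∂N = −n_y/n_z = 0.379256494.
Intercept c from TP-P: 1941.2 + 207974.43 − 2342001.39 = −2132085.76.
At (310223, 6176122): z = −208193.9 + 2342334.4 − 2132085.76 = 2054.7 ft.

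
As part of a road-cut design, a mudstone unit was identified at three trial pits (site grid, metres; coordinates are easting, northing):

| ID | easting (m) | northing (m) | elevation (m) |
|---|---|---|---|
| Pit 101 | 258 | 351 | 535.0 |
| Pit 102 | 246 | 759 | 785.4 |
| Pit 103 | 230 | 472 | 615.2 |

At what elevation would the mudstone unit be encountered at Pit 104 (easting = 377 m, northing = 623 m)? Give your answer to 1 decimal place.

671.1 m

Let the plane be z = a·easting + b·northing + c.
Pit 102−Pit 101: −12a + 408b = 250.4;  Pit 103−Pit 101: −28a + 121b = 80.2.
Solving gives a = −0.24300, b = 0.60658.
Then c = 535 − a·258 − b·351 = 384.79.
At (377, 623): z = −91.6 + 377.9 + 384.79 = 671.1 m.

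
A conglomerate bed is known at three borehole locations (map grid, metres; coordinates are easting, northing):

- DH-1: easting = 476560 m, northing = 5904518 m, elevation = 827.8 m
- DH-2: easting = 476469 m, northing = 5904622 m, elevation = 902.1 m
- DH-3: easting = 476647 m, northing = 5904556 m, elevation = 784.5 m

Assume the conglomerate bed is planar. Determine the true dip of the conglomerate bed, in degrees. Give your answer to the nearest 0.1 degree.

Let the plane be z = a·easting + b·northing + c.
DH-2−DH-1: −91a + 104b = 74.3;  DH-3−DH-1: 87a + 38b = −43.3.
Solving gives a = −0.58585, b = 0.20181.
Gradient magnitude |∇z| = √(a² + b²) = √(0.34322 + 0.04073) = 0.61963.
True dip = arctan(0.61963) = 31.8°, dipping toward ESE (azimuth ≈ 109°).

31.8°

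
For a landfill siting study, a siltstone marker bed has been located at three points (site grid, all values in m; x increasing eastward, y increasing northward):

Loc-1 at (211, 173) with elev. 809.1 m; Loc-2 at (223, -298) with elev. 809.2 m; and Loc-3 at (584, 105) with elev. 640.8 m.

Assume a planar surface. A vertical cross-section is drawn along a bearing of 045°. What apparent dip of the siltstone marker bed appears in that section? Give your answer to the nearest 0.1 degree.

Let the plane be z = a·x + b·y + c.
Loc-2−Loc-1: 12a − 471b = 0.1;  Loc-3−Loc-1: 373a − 68b = −168.3.
Solving gives a = −0.45335, b = −0.01176.
Unit vector along 045° is (sin 45°, cos 45°) = (0.7071, 0.7071).
Slope in that direction = a·(0.7071) + b·(0.7071) = −0.32888.
Apparent dip = arctan|0.32888| = 18.2° (true dip is 24.4°, so apparent ≤ true as expected).

18.2°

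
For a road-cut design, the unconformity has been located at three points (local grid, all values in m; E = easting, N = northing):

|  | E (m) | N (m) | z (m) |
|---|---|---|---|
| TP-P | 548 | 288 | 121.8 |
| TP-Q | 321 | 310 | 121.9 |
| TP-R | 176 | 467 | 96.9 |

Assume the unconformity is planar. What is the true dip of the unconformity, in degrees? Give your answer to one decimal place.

10.0°

Let the plane be z = a·E + b·N + c.
TP-Q−TP-P: −227a + 22b = 0.1;  TP-R−TP-P: −372a + 179b = −24.9.
Solving gives a = −0.01743, b = −0.17534.
Gradient magnitude |∇z| = √(a² + b²) = √(0.00030 + 0.03074) = 0.17620.
True dip = arctan(0.17620) = 10.0°, dipping toward N (azimuth ≈ 006°).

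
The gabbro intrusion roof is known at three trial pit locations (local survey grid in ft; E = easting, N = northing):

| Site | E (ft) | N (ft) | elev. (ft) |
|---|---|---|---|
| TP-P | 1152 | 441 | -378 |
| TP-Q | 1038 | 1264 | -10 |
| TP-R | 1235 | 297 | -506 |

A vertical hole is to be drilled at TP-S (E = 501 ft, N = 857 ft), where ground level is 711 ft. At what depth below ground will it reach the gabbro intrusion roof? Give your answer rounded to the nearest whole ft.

Let the plane be z = a·E + b·N + c.
TP-Q−TP-P: −114a + 823b = 368;  TP-R−TP-P: 83a − 144b = −128.
Solving gives a = −1.00885, b = 0.30740.
Then c = -378 − a·1152 − b·441 = 648.63.
At (501, 857): z_contact = −505.4 + 263.4 + 648.63 = 406.6 ft.
Depth below ground = 711 − 406.6 = 304 ft.

304 ft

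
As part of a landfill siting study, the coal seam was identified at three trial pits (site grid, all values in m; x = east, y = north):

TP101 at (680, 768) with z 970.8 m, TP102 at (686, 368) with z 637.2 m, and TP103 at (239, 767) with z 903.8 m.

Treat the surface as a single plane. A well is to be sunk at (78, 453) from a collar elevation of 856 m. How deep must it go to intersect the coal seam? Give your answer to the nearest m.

239 m

Let the plane be z = a·x + b·y + c.
TP102−TP101: 6a − 400b = −333.6;  TP103−TP101: −441a − 1b = −67.
Solving gives a = 0.15003, b = 0.83625.
Then c = 970.8 − a·680 − b·768 = 226.54.
At (78, 453): z_contact = 11.7 + 378.8 + 226.54 = 617.1 m.
Depth below ground = 856 − 617.1 = 239 m.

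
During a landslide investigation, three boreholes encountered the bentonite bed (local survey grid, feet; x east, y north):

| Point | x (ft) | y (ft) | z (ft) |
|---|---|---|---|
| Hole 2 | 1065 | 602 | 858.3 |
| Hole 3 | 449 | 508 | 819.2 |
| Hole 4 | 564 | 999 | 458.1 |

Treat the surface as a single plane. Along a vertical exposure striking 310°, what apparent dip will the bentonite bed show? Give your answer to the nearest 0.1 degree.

Two edge vectors: Hole 2→Hole 3 = (-616, -94, -39.1), Hole 2→Hole 4 = (-501, 397, -400.2).
Normal n = (Hole 2→Hole 3) × (Hole 2→Hole 4) = (53141.5, -226934.1, -291646).
So ∂z/∂x = −n_x/n_z = 0.18221 and ∂z/∂y = −n_y/n_z = −0.77811.
Unit vector along 310° is (sin 310°, cos 310°) = (-0.7660, 0.6428).
Slope in that direction = a·(-0.7660) + b·(0.6428) = −0.63975.
Apparent dip = arctan|0.63975| = 32.6° (true dip is 38.6°, so apparent ≤ true as expected).

32.6°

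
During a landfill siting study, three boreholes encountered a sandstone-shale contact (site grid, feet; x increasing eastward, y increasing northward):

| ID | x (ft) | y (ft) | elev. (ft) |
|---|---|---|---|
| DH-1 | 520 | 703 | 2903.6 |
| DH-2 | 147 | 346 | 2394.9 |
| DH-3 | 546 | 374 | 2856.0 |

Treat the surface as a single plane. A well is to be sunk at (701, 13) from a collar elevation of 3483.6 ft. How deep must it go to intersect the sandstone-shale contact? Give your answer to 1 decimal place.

535.8 ft

Let the plane be z = a·x + b·y + c.
DH-2−DH-1: −373a − 357b = −508.7;  DH-3−DH-1: 26a − 329b = −47.6.
Solving gives a = 1.13917, b = 0.23471.
Then c = 2903.6 − a·520 − b·703 = 2146.23.
At (701, 13): z_contact = 798.56 + 3.05 + 2146.23 = 2947.84 ft.
Depth below ground = 3483.6 − 2947.84 = 535.8 ft.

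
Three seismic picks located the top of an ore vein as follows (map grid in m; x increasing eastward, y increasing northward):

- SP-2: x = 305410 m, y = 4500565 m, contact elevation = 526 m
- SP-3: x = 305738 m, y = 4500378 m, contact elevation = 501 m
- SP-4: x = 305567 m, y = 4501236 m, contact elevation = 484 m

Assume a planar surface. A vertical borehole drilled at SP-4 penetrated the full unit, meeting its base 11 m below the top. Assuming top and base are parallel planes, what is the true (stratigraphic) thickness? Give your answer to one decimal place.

Two edge vectors: SP-2→SP-3 = (328, -187, -25), SP-2→SP-4 = (157, 671, -42).
Normal n = (SP-2→SP-3) × (SP-2→SP-4) = (24629, 9851, 249447).
So ∂z/∂x = −n_x/n_z = −0.09873 and ∂z/∂y = −n_y/n_z = −0.03949.
|∇z| = √(a²+b²) = 0.10634, so dip δ = arctan(0.10634) = 6.07°.
True thickness = vertical thickness × cos δ = 11 × cos 6.07° = 10.9 m.

10.9 m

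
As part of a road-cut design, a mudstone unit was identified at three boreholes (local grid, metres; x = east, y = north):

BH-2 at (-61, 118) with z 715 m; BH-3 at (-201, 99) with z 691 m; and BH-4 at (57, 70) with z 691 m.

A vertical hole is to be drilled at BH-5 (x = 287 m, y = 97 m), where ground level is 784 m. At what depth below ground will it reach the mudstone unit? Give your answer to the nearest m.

Two edge vectors: BH-2→BH-3 = (-140, -19, -24), BH-2→BH-4 = (118, -48, -24).
Normal n = (BH-2→BH-3) × (BH-2→BH-4) = (-696, -6192, 8962).
So ∂z/∂x = −n_x/n_z = 0.07766 and ∂z/∂y = −n_y/n_z = 0.69092.
Intercept c from BH-2: 715 + 4.74 − 81.53 = 638.21.
At (287, 97): z_contact = 22.3 + 67.0 + 638.21 = 727.5 m.
Depth below ground = 784 − 727.5 = 56 m.

56 m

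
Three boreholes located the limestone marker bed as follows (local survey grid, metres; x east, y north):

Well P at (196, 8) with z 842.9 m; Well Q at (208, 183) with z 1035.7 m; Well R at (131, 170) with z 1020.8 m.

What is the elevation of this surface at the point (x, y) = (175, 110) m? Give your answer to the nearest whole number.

Let the plane be z = a·x + b·y + c.
Well Q−Well P: 12a + 175b = 192.8;  Well R−Well P: −65a + 162b = 177.9.
Solving gives a = 0.00759, b = 1.10119.
Then c = 842.9 − a·196 − b·8 = 832.60.
At (175, 110): z = 1.3 + 121.1 + 832.60 = 955.1 m.

955 m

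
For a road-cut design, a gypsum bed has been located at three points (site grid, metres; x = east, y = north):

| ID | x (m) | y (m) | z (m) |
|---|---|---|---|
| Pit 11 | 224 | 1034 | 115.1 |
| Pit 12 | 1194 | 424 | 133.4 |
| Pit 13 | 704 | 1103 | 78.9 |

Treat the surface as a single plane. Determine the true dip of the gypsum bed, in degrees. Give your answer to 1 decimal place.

Two edge vectors: Pit 11→Pit 12 = (970, -610, 18.3), Pit 11→Pit 13 = (480, 69, -36.2).
Normal n = (Pit 11→Pit 12) × (Pit 11→Pit 13) = (20819.3, 43898, 359730).
So ∂z/∂x = −n_x/n_z = −0.05787 and ∂z/∂y = −n_y/n_z = −0.12203.
Gradient magnitude |∇z| = √(a² + b²) = √(0.00335 + 0.01489) = 0.13506.
True dip = arctan(0.13506) = 7.7°, dipping toward NNE (azimuth ≈ 025°).

7.7°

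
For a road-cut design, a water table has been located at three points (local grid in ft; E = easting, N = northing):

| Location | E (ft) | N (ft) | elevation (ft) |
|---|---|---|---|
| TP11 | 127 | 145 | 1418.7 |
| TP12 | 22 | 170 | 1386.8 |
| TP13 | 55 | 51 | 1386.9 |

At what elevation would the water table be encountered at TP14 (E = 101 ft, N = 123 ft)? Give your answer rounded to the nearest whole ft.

Two edge vectors: TP11→TP12 = (-105, 25, -31.9), TP11→TP13 = (-72, -94, -31.8).
Normal n = (TP11→TP12) × (TP11→TP13) = (-3793.6, -1042.2, 11670).
So ∂z/∂E = −n_x/n_z = 0.32507 and ∂z/∂N = −n_y/n_z = 0.08931.
Intercept c from TP11: 1418.7 − 41.28 − 12.95 = 1364.47.
At (101, 123): z = 32.8 + 11.0 + 1364.47 = 1408.3 ft.

1408 ft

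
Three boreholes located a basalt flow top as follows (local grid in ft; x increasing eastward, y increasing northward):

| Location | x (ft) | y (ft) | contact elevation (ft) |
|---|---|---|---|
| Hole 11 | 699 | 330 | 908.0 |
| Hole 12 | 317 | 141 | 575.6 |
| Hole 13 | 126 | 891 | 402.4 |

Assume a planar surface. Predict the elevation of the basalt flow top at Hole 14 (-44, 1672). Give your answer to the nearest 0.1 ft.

Let the plane be z = a·x + b·y + c.
Hole 12−Hole 11: −382a − 189b = −332.4;  Hole 13−Hole 11: −573a + 561b = −505.6.
Solving gives a = 0.874258, b = −0.008289.
Then c = 908 − a·699 − b·330 = 299.63.
At (-44, 1672): z = −38.5 − 13.9 + 299.63 = 247.3 ft.

247.3 ft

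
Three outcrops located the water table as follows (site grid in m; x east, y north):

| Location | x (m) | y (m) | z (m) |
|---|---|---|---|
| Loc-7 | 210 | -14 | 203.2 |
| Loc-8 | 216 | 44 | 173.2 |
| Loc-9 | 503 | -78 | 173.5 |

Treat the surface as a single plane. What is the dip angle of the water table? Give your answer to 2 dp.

Let the plane be z = a·x + b·y + c.
Loc-8−Loc-7: 6a + 58b = −30;  Loc-9−Loc-7: 293a − 64b = −29.7.
Solving gives a = −0.20961, b = −0.49556.
Gradient magnitude |∇z| = √(a² + b²) = √(0.04394 + 0.24558) = 0.53806.
True dip = arctan(0.53806) = 28.28°, dipping toward NNE (azimuth ≈ 023°).

28.28°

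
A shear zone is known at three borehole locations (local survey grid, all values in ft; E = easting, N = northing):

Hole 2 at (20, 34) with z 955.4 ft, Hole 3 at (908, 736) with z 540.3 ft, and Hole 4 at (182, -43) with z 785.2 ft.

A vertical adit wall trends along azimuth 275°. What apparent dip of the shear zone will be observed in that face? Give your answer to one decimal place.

41.0°

Let the plane be z = a·E + b·N + c.
Hole 3−Hole 2: 888a + 702b = −415.1;  Hole 4−Hole 2: 162a − 77b = −170.2.
Solving gives a = −0.83165, b = 0.46069.
Unit vector along 275° is (sin 275°, cos 275°) = (-0.9962, 0.0872).
Slope in that direction = a·(-0.9962) + b·(0.0872) = 0.86863.
Apparent dip = arctan|0.86863| = 41.0° (true dip is 43.6°, so apparent ≤ true as expected).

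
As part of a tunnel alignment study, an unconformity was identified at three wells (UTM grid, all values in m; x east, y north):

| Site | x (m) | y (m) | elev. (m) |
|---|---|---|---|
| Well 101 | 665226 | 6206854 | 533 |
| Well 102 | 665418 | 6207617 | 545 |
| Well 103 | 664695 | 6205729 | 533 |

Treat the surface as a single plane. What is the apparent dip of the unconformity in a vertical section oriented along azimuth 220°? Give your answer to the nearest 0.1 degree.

1.1°

Two edge vectors: Well 101→Well 102 = (192, 763, 12), Well 101→Well 103 = (-531, -1125, 0).
Normal n = (Well 101→Well 102) × (Well 101→Well 103) = (13500, -6372, 189153).
So ∂z/∂x = −n_x/n_z = −0.07137 and ∂z/∂y = −n_y/n_z = 0.03369.
Unit vector along 220° is (sin 220°, cos 220°) = (-0.6428, -0.7660).
Slope in that direction = a·(-0.6428) + b·(-0.7660) = 0.02007.
Apparent dip = arctan|0.02007| = 1.1° (true dip is 4.5°, so apparent ≤ true as expected).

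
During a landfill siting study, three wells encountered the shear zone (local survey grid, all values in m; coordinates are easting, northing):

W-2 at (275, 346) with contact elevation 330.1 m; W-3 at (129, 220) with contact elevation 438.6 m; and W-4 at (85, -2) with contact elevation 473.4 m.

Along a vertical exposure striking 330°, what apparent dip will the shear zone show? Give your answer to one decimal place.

Let the plane be z = a·easting + b·northing + c.
W-3−W-2: −146a − 126b = 108.5;  W-4−W-2: −190a − 348b = 143.3.
Solving gives a = −0.73330, b = −0.01142.
Unit vector along 330° is (sin 330°, cos 330°) = (-0.5000, 0.8660).
Slope in that direction = a·(-0.5000) + b·(0.8660) = 0.35676.
Apparent dip = arctan|0.35676| = 19.6° (true dip is 36.3°, so apparent ≤ true as expected).

19.6°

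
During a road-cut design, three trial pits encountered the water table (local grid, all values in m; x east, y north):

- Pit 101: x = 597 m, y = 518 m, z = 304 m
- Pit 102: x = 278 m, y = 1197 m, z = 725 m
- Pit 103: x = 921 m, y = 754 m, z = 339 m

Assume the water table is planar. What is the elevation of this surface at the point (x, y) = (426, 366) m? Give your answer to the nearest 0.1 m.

271.8 m

Let the plane be z = a·x + b·y + c.
Pit 102−Pit 101: −319a + 679b = 421;  Pit 103−Pit 101: 324a + 236b = 35.
Solving gives a = −0.255998, b = 0.499760.
Then c = 304 − a·597 − b·518 = 197.96.
At (426, 366): z = −109.1 + 182.9 + 197.96 = 271.8 m.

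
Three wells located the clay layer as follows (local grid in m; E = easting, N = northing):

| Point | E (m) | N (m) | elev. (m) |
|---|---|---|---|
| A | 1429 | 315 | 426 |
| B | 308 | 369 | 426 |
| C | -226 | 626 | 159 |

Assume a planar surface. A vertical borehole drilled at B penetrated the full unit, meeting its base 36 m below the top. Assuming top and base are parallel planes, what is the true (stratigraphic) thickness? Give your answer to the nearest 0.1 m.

23.6 m

Let the plane be z = a·E + b·N + c.
B−A: −1121a + 54b = 0;  C−A: −1655a + 311b = −267.
Solving gives a = −0.05561, b = −1.15446.
|∇z| = √(a²+b²) = 1.15580, so dip δ = arctan(1.15580) = 49.13°.
True thickness = vertical thickness × cos δ = 36 × cos 49.13° = 23.6 m.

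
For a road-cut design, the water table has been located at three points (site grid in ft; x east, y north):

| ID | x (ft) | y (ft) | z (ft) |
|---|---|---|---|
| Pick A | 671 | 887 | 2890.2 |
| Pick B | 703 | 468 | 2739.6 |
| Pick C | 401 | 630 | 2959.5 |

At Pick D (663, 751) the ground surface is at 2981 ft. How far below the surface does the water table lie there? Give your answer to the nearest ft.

Let the plane be z = a·x + b·y + c.
Pick B−Pick A: 32a − 419b = −150.6;  Pick C−Pick A: −270a − 257b = 69.3.
Solving gives a = −0.55821, b = 0.31680.
Then c = 2890.2 − a·671 − b·887 = 2983.76.
At (663, 751): z_contact = −370.1 + 237.9 + 2983.76 = 2851.6 ft.
Depth below ground = 2981 − 2851.6 = 129 ft.

129 ft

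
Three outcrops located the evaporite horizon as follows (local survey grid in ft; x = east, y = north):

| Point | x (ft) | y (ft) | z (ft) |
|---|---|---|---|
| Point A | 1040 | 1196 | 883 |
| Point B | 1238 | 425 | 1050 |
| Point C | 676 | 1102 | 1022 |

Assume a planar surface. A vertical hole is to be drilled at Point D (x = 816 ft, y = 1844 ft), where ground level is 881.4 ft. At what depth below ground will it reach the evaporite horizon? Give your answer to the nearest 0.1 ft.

Let the plane be z = a·x + b·y + c.
Point B−Point A: 198a − 771b = 167;  Point C−Point A: −364a − 94b = 139.
Solving gives a = −0.305661, b = −0.295099.
Then c = 883 − a·1040 − b·1196 = 1553.83.
At (816, 1844): z_contact = −249.42 − 544.16 + 1553.83 = 760.24 ft.
Depth below ground = 881.4 − 760.24 = 121.2 ft.

121.2 ft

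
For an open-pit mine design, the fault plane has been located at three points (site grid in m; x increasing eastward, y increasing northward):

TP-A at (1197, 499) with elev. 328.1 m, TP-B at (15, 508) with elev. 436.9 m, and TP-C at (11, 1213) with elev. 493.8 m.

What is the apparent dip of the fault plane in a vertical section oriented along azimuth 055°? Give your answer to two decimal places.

Let the plane be z = a·x + b·y + c.
TP-B−TP-A: −1182a + 9b = 108.8;  TP-C−TP-A: −1186a + 714b = 165.7.
Solving gives a = −0.09144, b = 0.08019.
Unit vector along 055° is (sin 55°, cos 55°) = (0.8192, 0.5736).
Slope in that direction = a·(0.8192) + b·(0.5736) = −0.02891.
Apparent dip = arctan|0.02891| = 1.66° (true dip is 6.9°, so apparent ≤ true as expected).

1.66°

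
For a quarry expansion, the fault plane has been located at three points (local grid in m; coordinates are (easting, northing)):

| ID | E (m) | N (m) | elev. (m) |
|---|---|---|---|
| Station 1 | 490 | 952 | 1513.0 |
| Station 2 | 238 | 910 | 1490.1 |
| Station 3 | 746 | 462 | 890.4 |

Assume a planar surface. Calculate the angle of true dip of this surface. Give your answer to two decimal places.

Two edge vectors: Station 1→Station 2 = (-252, -42, -22.9), Station 1→Station 3 = (256, -490, -622.6).
Normal n = (Station 1→Station 2) × (Station 1→Station 3) = (14928.2, -162757.6, 134232).
So ∂z/∂E = −n_x/n_z = −0.11121 and ∂z/∂N = −n_y/n_z = 1.21251.
Gradient magnitude |∇z| = √(a² + b²) = √(0.01237 + 1.47018) = 1.21760.
True dip = arctan(1.21760) = 50.60°, dipping toward S (azimuth ≈ 175°).

50.60°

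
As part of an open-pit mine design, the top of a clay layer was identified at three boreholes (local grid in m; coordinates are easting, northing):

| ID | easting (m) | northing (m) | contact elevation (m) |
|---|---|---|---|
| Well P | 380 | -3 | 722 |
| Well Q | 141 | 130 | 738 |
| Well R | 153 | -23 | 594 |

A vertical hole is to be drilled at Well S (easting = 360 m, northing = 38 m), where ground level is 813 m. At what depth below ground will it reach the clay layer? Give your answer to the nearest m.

60 m

Two edge vectors: Well P→Well Q = (-239, 133, 16), Well P→Well R = (-227, -20, -128).
Normal n = (Well P→Well Q) × (Well P→Well R) = (-16704, -34224, 34971).
So ∂z/∂easting = −n_x/n_z = 0.47765 and ∂z/∂northing = −n_y/n_z = 0.97864.
Intercept c from Well P: 722 − 181.51 + 2.94 = 543.43.
At (360, 38): z_contact = 172.0 + 37.2 + 543.43 = 752.6 m.
Depth below ground = 813 − 752.6 = 60 m.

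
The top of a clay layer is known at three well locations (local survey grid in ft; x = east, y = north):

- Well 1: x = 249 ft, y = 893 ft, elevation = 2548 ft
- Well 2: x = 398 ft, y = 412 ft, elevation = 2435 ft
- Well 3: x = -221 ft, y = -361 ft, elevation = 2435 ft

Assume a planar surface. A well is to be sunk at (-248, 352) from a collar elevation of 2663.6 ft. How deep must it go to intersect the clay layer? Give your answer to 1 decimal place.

Two edge vectors: Well 1→Well 2 = (149, -481, -113), Well 1→Well 3 = (-470, -1254, -113).
Normal n = (Well 1→Well 2) × (Well 1→Well 3) = (-87349, 69947, -412916).
So ∂z/∂x = −n_x/n_z = −0.21154 and ∂z/∂y = −n_y/n_z = 0.16940.
Intercept c from Well 1: 2548 + 52.67 − 151.27 = 2449.40.
At (-248, 352): z_contact = 52.46 + 59.63 + 2449.40 = 2561.49 ft.
Depth below ground = 2663.6 − 2561.49 = 102.1 ft.

102.1 ft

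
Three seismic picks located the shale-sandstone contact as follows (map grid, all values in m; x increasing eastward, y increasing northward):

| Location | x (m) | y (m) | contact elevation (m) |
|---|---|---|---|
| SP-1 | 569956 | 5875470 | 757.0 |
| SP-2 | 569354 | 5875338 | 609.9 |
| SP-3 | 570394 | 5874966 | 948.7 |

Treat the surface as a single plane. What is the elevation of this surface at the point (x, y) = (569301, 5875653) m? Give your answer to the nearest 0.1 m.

Let the plane be z = a·x + b·y + c.
SP-2−SP-1: −602a − 132b = −147.1;  SP-3−SP-1: 438a − 504b = 191.7.
Solving gives a = 0.275294000, b = −0.141113547.
Then c = 757 − a·569956 − b·5875470 = 672959.95.
At (569301, 5875653): z = 156725.1 − 829134.2 + 672959.95 = 550.9 m.

550.9 m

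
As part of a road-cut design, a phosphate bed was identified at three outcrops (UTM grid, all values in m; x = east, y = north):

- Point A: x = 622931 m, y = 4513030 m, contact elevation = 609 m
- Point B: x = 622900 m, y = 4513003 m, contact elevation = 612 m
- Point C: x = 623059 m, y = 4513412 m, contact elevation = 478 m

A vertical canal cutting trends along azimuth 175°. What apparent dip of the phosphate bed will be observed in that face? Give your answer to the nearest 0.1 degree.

24.8°

Two edge vectors: Point A→Point B = (-31, -27, 3), Point A→Point C = (128, 382, -131).
Normal n = (Point A→Point B) × (Point A→Point C) = (2391, -3677, -8386).
So ∂z/∂x = −n_x/n_z = 0.28512 and ∂z/∂y = −n_y/n_z = −0.43847.
Unit vector along 175° is (sin 175°, cos 175°) = (0.0872, -0.9962).
Slope in that direction = a·(0.0872) + b·(-0.9962) = 0.46165.
Apparent dip = arctan|0.46165| = 24.8° (true dip is 27.6°, so apparent ≤ true as expected).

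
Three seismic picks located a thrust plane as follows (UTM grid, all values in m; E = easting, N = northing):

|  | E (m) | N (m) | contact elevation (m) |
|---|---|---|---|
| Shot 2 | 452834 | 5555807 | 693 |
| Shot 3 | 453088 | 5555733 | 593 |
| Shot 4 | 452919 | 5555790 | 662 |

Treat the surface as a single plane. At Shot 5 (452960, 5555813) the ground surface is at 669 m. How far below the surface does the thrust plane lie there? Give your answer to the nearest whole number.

12 m

Let the plane be z = a·E + b·N + c.
Shot 3−Shot 2: 254a − 74b = −100;  Shot 4−Shot 2: 85a − 17b = −31.
Solving gives a = −0.30121704, b = 0.31744422.
Then c = 693 − a·452834 − b·5555807 = −1626564.50.
At (452960, 5555813): z_contact = −136439.3 + 1763660.7 − 1626564.50 = 657.0 m.
Depth below ground = 669 − 657.0 = 12 m.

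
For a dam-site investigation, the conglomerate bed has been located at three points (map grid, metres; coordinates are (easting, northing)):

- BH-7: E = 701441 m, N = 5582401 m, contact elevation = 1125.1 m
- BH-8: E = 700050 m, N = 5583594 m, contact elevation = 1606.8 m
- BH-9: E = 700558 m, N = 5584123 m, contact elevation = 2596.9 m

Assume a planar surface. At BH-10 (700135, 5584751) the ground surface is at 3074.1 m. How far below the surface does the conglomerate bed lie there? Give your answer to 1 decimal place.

10.2 m

Two edge vectors: BH-7→BH-8 = (-1391, 1193, 481.7), BH-7→BH-9 = (-883, 1722, 1471.8).
Normal n = (BH-7→BH-8) × (BH-7→BH-9) = (926370, 1621932.7, -1341883).
So ∂z/∂E = −n_x/n_z = 0.690350798 and ∂z/∂N = −n_y/n_z = 1.208699045.
Intercept c from BH-7: 1125.1 − 484240.35 − 6747442.76 = −7230558.01.
At (700135, 5584751): z_contact = 483338.76 + 6750283.20 − 7230558.01 = 3063.94 m.
Depth below ground = 3074.1 − 3063.94 = 10.2 m.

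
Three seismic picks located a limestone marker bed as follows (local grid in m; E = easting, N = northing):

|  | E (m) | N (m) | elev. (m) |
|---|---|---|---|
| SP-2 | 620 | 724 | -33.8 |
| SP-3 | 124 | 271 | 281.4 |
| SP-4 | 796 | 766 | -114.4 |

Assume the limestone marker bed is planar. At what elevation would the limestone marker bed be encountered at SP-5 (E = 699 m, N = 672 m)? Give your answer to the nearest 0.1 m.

-51.3 m

Let the plane be z = a·E + b·N + c.
SP-3−SP-2: −496a − 453b = 315.2;  SP-4−SP-2: 176a + 42b = −80.6.
Solving gives a = −0.39516, b = −0.26314.
Then c = -33.8 − a·620 − b·724 = 401.71.
At (699, 672): z = −276.2 − 176.8 + 401.71 = -51.3 m.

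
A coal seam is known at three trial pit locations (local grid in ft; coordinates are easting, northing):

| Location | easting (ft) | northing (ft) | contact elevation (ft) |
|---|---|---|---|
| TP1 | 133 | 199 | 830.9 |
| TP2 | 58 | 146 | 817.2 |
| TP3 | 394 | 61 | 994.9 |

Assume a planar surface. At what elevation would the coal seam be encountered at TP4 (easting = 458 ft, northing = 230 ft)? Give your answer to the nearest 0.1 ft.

961.9 ft

Let the plane be z = a·easting + b·northing + c.
TP2−TP1: −75a − 53b = −13.7;  TP3−TP1: 261a − 138b = 164.
Solving gives a = 0.43760, b = −0.36076.
Then c = 830.9 − a·133 − b·199 = 844.49.
At (458, 230): z = 200.4 − 83.0 + 844.49 = 961.9 ft.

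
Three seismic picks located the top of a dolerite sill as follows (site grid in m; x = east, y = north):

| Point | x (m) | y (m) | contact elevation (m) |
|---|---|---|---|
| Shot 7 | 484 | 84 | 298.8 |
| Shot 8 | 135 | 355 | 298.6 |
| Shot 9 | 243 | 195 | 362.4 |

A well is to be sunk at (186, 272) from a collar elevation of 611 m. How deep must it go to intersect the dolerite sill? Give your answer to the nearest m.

276 m

Two edge vectors: Shot 7→Shot 8 = (-349, 271, -0.2), Shot 7→Shot 9 = (-241, 111, 63.6).
Normal n = (Shot 7→Shot 8) × (Shot 7→Shot 9) = (17257.8, 22244.6, 26572).
So ∂z/∂x = −n_x/n_z = −0.64947 and ∂z/∂y = −n_y/n_z = −0.83714.
Intercept c from Shot 7: 298.8 + 314.34 + 70.32 = 683.47.
At (186, 272): z_contact = −120.8 − 227.7 + 683.47 = 335.0 m.
Depth below ground = 611 − 335.0 = 276 m.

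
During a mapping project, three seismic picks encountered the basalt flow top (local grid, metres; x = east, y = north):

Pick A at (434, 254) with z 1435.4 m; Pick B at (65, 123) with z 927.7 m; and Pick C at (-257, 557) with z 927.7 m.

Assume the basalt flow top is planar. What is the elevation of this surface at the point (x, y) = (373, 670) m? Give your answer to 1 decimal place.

Two edge vectors: Pick A→Pick B = (-369, -131, -507.7), Pick A→Pick C = (-691, 303, -507.7).
Normal n = (Pick A→Pick B) × (Pick A→Pick C) = (220341.8, 163479.4, -202328).
So ∂z/∂x = −n_x/n_z = 1.08903 and ∂z/∂y = −n_y/n_z = 0.80799.
Intercept c from Pick A: 1435.4 − 472.64 − 205.23 = 757.53.
At (373, 670): z = 406.2 + 541.4 + 757.53 = 1705.1 m.

1705.1 m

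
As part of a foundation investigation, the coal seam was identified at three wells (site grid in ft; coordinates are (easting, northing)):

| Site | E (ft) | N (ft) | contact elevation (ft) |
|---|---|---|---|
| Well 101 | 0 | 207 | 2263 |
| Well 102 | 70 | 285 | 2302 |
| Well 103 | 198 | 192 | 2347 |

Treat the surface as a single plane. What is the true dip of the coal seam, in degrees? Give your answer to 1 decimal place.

Let the plane be z = a·E + b·N + c.
Well 102−Well 101: 70a + 78b = 39;  Well 103−Well 101: 198a − 15b = 84.
Solving gives a = 0.43270, b = 0.11168.
Gradient magnitude |∇z| = √(a² + b²) = √(0.18723 + 0.01247) = 0.44688.
True dip = arctan(0.44688) = 24.1°, dipping toward WSW (azimuth ≈ 256°).

24.1°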